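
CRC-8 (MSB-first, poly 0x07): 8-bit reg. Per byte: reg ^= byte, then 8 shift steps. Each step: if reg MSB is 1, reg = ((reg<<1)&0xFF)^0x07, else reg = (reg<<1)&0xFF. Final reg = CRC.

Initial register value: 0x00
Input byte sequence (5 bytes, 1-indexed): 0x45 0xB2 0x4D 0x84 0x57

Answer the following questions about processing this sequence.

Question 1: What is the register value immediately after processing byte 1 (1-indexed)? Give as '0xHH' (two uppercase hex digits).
Answer: 0xDC

Derivation:
After byte 1 (0x45): reg=0xDC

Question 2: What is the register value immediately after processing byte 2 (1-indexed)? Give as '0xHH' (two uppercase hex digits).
After byte 1 (0x45): reg=0xDC
After byte 2 (0xB2): reg=0x0D

Answer: 0x0D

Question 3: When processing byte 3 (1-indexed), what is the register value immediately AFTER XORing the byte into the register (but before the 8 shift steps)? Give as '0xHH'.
Register before byte 3: 0x0D
Byte 3: 0x4D
0x0D XOR 0x4D = 0x40

Answer: 0x40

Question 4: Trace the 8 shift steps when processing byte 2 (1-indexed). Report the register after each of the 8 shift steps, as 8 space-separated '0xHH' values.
After byte 1 (0x45): reg=0xDC
Register before byte 2: 0xDC
After XOR with byte 0xB2: 0x6E

Answer: 0xDC 0xBF 0x79 0xF2 0xE3 0xC1 0x85 0x0D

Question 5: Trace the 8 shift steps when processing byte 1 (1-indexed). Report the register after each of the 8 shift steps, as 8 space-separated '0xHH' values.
Register before byte 1: 0x00
After XOR with byte 0x45: 0x45

Answer: 0x8A 0x13 0x26 0x4C 0x98 0x37 0x6E 0xDC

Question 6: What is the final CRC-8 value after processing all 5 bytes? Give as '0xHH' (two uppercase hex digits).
Answer: 0xC6

Derivation:
After byte 1 (0x45): reg=0xDC
After byte 2 (0xB2): reg=0x0D
After byte 3 (0x4D): reg=0xC7
After byte 4 (0x84): reg=0xCE
After byte 5 (0x57): reg=0xC6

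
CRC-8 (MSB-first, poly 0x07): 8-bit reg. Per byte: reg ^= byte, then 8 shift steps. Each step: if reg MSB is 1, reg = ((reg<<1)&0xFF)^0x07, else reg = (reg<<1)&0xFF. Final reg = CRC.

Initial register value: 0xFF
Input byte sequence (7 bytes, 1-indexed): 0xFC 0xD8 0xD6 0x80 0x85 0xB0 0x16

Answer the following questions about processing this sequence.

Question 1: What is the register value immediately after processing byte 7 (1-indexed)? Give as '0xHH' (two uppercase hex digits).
After byte 1 (0xFC): reg=0x09
After byte 2 (0xD8): reg=0x39
After byte 3 (0xD6): reg=0x83
After byte 4 (0x80): reg=0x09
After byte 5 (0x85): reg=0xAD
After byte 6 (0xB0): reg=0x53
After byte 7 (0x16): reg=0xDC

Answer: 0xDC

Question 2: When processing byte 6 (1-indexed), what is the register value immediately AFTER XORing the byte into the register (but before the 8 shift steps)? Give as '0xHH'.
Register before byte 6: 0xAD
Byte 6: 0xB0
0xAD XOR 0xB0 = 0x1D

Answer: 0x1D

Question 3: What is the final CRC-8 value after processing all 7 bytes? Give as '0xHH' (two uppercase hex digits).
After byte 1 (0xFC): reg=0x09
After byte 2 (0xD8): reg=0x39
After byte 3 (0xD6): reg=0x83
After byte 4 (0x80): reg=0x09
After byte 5 (0x85): reg=0xAD
After byte 6 (0xB0): reg=0x53
After byte 7 (0x16): reg=0xDC

Answer: 0xDC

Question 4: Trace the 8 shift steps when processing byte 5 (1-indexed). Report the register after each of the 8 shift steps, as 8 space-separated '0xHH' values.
After byte 1 (0xFC): reg=0x09
After byte 2 (0xD8): reg=0x39
After byte 3 (0xD6): reg=0x83
After byte 4 (0x80): reg=0x09
Register before byte 5: 0x09
After XOR with byte 0x85: 0x8C

Answer: 0x1F 0x3E 0x7C 0xF8 0xF7 0xE9 0xD5 0xAD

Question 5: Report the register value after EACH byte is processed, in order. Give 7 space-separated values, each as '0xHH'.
0x09 0x39 0x83 0x09 0xAD 0x53 0xDC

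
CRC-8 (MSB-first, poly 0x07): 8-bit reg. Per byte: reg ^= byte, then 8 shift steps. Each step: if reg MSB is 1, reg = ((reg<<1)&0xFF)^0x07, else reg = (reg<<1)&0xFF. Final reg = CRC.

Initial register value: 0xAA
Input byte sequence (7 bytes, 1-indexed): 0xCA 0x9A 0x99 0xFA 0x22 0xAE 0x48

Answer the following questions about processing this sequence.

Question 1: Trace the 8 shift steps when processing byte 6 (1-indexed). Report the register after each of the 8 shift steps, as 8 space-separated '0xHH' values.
After byte 1 (0xCA): reg=0x27
After byte 2 (0x9A): reg=0x3A
After byte 3 (0x99): reg=0x60
After byte 4 (0xFA): reg=0xCF
After byte 5 (0x22): reg=0x8D
Register before byte 6: 0x8D
After XOR with byte 0xAE: 0x23

Answer: 0x46 0x8C 0x1F 0x3E 0x7C 0xF8 0xF7 0xE9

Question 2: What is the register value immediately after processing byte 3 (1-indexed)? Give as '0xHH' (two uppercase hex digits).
Answer: 0x60

Derivation:
After byte 1 (0xCA): reg=0x27
After byte 2 (0x9A): reg=0x3A
After byte 3 (0x99): reg=0x60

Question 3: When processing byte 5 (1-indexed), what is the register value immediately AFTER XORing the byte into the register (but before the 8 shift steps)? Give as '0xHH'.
Answer: 0xED

Derivation:
Register before byte 5: 0xCF
Byte 5: 0x22
0xCF XOR 0x22 = 0xED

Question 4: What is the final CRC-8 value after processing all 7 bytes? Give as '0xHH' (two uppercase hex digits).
Answer: 0x6E

Derivation:
After byte 1 (0xCA): reg=0x27
After byte 2 (0x9A): reg=0x3A
After byte 3 (0x99): reg=0x60
After byte 4 (0xFA): reg=0xCF
After byte 5 (0x22): reg=0x8D
After byte 6 (0xAE): reg=0xE9
After byte 7 (0x48): reg=0x6E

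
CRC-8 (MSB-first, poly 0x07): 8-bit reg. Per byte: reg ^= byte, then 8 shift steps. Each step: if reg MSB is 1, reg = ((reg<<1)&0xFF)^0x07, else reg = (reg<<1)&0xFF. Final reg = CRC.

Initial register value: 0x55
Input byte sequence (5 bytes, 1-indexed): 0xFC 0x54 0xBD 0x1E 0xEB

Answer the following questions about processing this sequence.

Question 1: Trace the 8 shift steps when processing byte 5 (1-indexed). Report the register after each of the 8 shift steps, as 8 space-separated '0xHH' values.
Answer: 0x85 0x0D 0x1A 0x34 0x68 0xD0 0xA7 0x49

Derivation:
After byte 1 (0xFC): reg=0x56
After byte 2 (0x54): reg=0x0E
After byte 3 (0xBD): reg=0x10
After byte 4 (0x1E): reg=0x2A
Register before byte 5: 0x2A
After XOR with byte 0xEB: 0xC1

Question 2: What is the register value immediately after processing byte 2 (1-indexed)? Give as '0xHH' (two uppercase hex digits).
After byte 1 (0xFC): reg=0x56
After byte 2 (0x54): reg=0x0E

Answer: 0x0E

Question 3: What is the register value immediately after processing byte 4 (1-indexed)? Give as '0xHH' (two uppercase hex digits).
After byte 1 (0xFC): reg=0x56
After byte 2 (0x54): reg=0x0E
After byte 3 (0xBD): reg=0x10
After byte 4 (0x1E): reg=0x2A

Answer: 0x2A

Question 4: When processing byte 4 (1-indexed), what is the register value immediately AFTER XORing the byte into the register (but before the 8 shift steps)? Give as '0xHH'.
Register before byte 4: 0x10
Byte 4: 0x1E
0x10 XOR 0x1E = 0x0E

Answer: 0x0E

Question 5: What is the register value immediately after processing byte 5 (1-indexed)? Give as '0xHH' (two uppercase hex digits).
Answer: 0x49

Derivation:
After byte 1 (0xFC): reg=0x56
After byte 2 (0x54): reg=0x0E
After byte 3 (0xBD): reg=0x10
After byte 4 (0x1E): reg=0x2A
After byte 5 (0xEB): reg=0x49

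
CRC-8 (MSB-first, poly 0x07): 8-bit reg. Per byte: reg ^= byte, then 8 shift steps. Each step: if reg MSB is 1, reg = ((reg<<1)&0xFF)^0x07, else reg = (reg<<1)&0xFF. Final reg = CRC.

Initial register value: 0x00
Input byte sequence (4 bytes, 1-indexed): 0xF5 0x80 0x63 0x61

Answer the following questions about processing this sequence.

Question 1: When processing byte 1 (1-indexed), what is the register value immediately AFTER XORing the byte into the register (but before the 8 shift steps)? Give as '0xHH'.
Answer: 0xF5

Derivation:
Register before byte 1: 0x00
Byte 1: 0xF5
0x00 XOR 0xF5 = 0xF5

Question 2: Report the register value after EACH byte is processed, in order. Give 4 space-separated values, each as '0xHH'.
0xC5 0xDC 0x34 0xAC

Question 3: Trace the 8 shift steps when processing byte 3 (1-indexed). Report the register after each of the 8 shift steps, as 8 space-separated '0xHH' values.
After byte 1 (0xF5): reg=0xC5
After byte 2 (0x80): reg=0xDC
Register before byte 3: 0xDC
After XOR with byte 0x63: 0xBF

Answer: 0x79 0xF2 0xE3 0xC1 0x85 0x0D 0x1A 0x34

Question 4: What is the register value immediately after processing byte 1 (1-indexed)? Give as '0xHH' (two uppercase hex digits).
Answer: 0xC5

Derivation:
After byte 1 (0xF5): reg=0xC5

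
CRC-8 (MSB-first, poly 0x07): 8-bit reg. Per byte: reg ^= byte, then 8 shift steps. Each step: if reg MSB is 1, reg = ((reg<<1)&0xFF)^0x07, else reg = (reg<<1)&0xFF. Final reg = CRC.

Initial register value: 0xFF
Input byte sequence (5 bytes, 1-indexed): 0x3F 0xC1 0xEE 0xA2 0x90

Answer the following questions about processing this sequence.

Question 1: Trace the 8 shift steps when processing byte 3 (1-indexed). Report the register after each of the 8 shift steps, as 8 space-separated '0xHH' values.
Answer: 0x94 0x2F 0x5E 0xBC 0x7F 0xFE 0xFB 0xF1

Derivation:
After byte 1 (0x3F): reg=0x4E
After byte 2 (0xC1): reg=0xA4
Register before byte 3: 0xA4
After XOR with byte 0xEE: 0x4A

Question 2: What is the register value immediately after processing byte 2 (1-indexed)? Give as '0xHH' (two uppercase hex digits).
Answer: 0xA4

Derivation:
After byte 1 (0x3F): reg=0x4E
After byte 2 (0xC1): reg=0xA4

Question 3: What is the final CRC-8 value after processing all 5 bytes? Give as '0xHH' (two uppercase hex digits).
After byte 1 (0x3F): reg=0x4E
After byte 2 (0xC1): reg=0xA4
After byte 3 (0xEE): reg=0xF1
After byte 4 (0xA2): reg=0xBE
After byte 5 (0x90): reg=0xCA

Answer: 0xCA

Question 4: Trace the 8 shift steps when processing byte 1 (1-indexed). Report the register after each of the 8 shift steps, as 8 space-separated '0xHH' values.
Answer: 0x87 0x09 0x12 0x24 0x48 0x90 0x27 0x4E

Derivation:
Register before byte 1: 0xFF
After XOR with byte 0x3F: 0xC0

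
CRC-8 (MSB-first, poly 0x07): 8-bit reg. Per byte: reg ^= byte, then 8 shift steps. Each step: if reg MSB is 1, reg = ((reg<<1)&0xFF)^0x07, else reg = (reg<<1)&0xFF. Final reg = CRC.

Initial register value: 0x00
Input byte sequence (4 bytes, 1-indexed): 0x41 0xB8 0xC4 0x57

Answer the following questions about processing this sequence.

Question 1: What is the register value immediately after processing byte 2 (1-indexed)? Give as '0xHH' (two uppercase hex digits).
After byte 1 (0x41): reg=0xC0
After byte 2 (0xB8): reg=0x6F

Answer: 0x6F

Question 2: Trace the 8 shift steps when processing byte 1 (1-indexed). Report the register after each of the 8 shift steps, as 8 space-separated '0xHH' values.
Answer: 0x82 0x03 0x06 0x0C 0x18 0x30 0x60 0xC0

Derivation:
Register before byte 1: 0x00
After XOR with byte 0x41: 0x41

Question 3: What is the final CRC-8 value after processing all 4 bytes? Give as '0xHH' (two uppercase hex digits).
After byte 1 (0x41): reg=0xC0
After byte 2 (0xB8): reg=0x6F
After byte 3 (0xC4): reg=0x58
After byte 4 (0x57): reg=0x2D

Answer: 0x2D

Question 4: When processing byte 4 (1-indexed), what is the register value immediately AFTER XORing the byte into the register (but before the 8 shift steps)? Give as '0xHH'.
Register before byte 4: 0x58
Byte 4: 0x57
0x58 XOR 0x57 = 0x0F

Answer: 0x0F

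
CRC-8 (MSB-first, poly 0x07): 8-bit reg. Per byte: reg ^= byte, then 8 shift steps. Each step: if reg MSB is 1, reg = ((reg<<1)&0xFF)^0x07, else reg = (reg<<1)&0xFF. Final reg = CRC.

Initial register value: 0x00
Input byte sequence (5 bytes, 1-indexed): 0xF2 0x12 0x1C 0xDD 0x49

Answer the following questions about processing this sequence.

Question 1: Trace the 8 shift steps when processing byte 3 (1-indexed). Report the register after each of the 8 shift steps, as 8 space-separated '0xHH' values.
Answer: 0xB8 0x77 0xEE 0xDB 0xB1 0x65 0xCA 0x93

Derivation:
After byte 1 (0xF2): reg=0xD0
After byte 2 (0x12): reg=0x40
Register before byte 3: 0x40
After XOR with byte 0x1C: 0x5C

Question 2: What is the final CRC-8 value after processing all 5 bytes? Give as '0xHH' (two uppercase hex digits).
After byte 1 (0xF2): reg=0xD0
After byte 2 (0x12): reg=0x40
After byte 3 (0x1C): reg=0x93
After byte 4 (0xDD): reg=0xED
After byte 5 (0x49): reg=0x75

Answer: 0x75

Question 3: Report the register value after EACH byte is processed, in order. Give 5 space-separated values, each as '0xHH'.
0xD0 0x40 0x93 0xED 0x75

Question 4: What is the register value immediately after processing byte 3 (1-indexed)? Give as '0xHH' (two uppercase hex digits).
After byte 1 (0xF2): reg=0xD0
After byte 2 (0x12): reg=0x40
After byte 3 (0x1C): reg=0x93

Answer: 0x93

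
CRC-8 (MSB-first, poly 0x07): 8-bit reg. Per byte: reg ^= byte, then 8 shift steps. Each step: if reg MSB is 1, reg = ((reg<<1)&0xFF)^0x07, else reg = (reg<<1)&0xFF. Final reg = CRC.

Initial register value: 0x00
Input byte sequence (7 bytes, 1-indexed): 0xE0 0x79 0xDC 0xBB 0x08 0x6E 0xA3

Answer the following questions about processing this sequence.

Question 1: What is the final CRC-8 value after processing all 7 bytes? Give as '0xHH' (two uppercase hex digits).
Answer: 0x20

Derivation:
After byte 1 (0xE0): reg=0xAE
After byte 2 (0x79): reg=0x2B
After byte 3 (0xDC): reg=0xCB
After byte 4 (0xBB): reg=0x57
After byte 5 (0x08): reg=0x9A
After byte 6 (0x6E): reg=0xC2
After byte 7 (0xA3): reg=0x20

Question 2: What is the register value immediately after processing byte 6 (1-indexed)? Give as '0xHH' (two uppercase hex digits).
After byte 1 (0xE0): reg=0xAE
After byte 2 (0x79): reg=0x2B
After byte 3 (0xDC): reg=0xCB
After byte 4 (0xBB): reg=0x57
After byte 5 (0x08): reg=0x9A
After byte 6 (0x6E): reg=0xC2

Answer: 0xC2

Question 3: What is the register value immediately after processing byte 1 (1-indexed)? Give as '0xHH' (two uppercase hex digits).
Answer: 0xAE

Derivation:
After byte 1 (0xE0): reg=0xAE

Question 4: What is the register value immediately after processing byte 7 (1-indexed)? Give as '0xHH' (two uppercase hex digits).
Answer: 0x20

Derivation:
After byte 1 (0xE0): reg=0xAE
After byte 2 (0x79): reg=0x2B
After byte 3 (0xDC): reg=0xCB
After byte 4 (0xBB): reg=0x57
After byte 5 (0x08): reg=0x9A
After byte 6 (0x6E): reg=0xC2
After byte 7 (0xA3): reg=0x20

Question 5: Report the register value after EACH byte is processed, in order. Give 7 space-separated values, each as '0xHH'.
0xAE 0x2B 0xCB 0x57 0x9A 0xC2 0x20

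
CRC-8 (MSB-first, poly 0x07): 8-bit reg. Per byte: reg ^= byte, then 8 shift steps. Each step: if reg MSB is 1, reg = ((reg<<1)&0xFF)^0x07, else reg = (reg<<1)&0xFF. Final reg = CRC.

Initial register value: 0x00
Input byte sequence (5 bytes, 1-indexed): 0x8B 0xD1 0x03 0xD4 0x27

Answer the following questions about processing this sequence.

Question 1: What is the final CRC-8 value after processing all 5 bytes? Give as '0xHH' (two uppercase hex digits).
Answer: 0x55

Derivation:
After byte 1 (0x8B): reg=0xB8
After byte 2 (0xD1): reg=0x18
After byte 3 (0x03): reg=0x41
After byte 4 (0xD4): reg=0xE2
After byte 5 (0x27): reg=0x55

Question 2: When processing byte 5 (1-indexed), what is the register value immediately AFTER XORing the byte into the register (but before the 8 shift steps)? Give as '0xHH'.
Answer: 0xC5

Derivation:
Register before byte 5: 0xE2
Byte 5: 0x27
0xE2 XOR 0x27 = 0xC5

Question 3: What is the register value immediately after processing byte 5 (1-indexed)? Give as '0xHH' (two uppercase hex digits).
After byte 1 (0x8B): reg=0xB8
After byte 2 (0xD1): reg=0x18
After byte 3 (0x03): reg=0x41
After byte 4 (0xD4): reg=0xE2
After byte 5 (0x27): reg=0x55

Answer: 0x55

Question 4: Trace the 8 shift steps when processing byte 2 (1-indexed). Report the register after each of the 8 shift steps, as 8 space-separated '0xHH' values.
Answer: 0xD2 0xA3 0x41 0x82 0x03 0x06 0x0C 0x18

Derivation:
After byte 1 (0x8B): reg=0xB8
Register before byte 2: 0xB8
After XOR with byte 0xD1: 0x69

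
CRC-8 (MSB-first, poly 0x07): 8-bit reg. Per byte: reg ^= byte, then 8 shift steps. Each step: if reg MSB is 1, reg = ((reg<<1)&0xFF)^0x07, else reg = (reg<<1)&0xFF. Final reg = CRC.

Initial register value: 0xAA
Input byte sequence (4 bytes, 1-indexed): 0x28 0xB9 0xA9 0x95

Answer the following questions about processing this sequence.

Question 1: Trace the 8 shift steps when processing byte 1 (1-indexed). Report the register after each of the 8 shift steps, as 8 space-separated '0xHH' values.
Answer: 0x03 0x06 0x0C 0x18 0x30 0x60 0xC0 0x87

Derivation:
Register before byte 1: 0xAA
After XOR with byte 0x28: 0x82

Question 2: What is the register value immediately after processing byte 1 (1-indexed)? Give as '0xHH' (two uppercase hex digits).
After byte 1 (0x28): reg=0x87

Answer: 0x87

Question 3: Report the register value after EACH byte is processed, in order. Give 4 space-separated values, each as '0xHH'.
0x87 0xBA 0x79 0x8A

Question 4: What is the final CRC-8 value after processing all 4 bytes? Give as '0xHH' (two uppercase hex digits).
After byte 1 (0x28): reg=0x87
After byte 2 (0xB9): reg=0xBA
After byte 3 (0xA9): reg=0x79
After byte 4 (0x95): reg=0x8A

Answer: 0x8A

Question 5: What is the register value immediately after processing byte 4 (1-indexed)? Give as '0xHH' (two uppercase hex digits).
After byte 1 (0x28): reg=0x87
After byte 2 (0xB9): reg=0xBA
After byte 3 (0xA9): reg=0x79
After byte 4 (0x95): reg=0x8A

Answer: 0x8A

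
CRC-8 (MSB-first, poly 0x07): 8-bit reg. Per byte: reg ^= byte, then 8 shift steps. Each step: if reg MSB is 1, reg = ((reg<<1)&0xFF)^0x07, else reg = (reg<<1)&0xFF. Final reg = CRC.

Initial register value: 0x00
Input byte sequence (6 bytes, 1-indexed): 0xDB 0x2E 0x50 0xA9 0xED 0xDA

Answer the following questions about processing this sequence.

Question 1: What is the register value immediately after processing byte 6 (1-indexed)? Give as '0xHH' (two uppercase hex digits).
Answer: 0x2A

Derivation:
After byte 1 (0xDB): reg=0x0F
After byte 2 (0x2E): reg=0xE7
After byte 3 (0x50): reg=0x0C
After byte 4 (0xA9): reg=0x72
After byte 5 (0xED): reg=0xD4
After byte 6 (0xDA): reg=0x2A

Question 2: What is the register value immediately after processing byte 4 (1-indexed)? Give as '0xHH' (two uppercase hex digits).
Answer: 0x72

Derivation:
After byte 1 (0xDB): reg=0x0F
After byte 2 (0x2E): reg=0xE7
After byte 3 (0x50): reg=0x0C
After byte 4 (0xA9): reg=0x72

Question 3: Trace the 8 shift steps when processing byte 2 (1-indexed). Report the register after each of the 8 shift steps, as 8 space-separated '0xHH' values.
Answer: 0x42 0x84 0x0F 0x1E 0x3C 0x78 0xF0 0xE7

Derivation:
After byte 1 (0xDB): reg=0x0F
Register before byte 2: 0x0F
After XOR with byte 0x2E: 0x21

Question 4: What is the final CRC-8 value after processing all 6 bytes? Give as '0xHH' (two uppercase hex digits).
Answer: 0x2A

Derivation:
After byte 1 (0xDB): reg=0x0F
After byte 2 (0x2E): reg=0xE7
After byte 3 (0x50): reg=0x0C
After byte 4 (0xA9): reg=0x72
After byte 5 (0xED): reg=0xD4
After byte 6 (0xDA): reg=0x2A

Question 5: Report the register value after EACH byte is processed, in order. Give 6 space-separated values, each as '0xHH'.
0x0F 0xE7 0x0C 0x72 0xD4 0x2A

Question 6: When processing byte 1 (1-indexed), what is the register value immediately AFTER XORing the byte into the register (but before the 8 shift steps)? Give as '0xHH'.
Register before byte 1: 0x00
Byte 1: 0xDB
0x00 XOR 0xDB = 0xDB

Answer: 0xDB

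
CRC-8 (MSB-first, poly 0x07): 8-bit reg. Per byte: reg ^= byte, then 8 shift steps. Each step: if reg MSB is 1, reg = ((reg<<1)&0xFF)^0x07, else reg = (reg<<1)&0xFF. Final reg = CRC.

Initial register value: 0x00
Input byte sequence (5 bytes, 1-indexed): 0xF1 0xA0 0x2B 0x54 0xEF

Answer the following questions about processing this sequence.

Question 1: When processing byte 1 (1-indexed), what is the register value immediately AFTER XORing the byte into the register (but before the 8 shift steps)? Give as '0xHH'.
Register before byte 1: 0x00
Byte 1: 0xF1
0x00 XOR 0xF1 = 0xF1

Answer: 0xF1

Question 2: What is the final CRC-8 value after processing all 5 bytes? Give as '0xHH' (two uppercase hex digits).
After byte 1 (0xF1): reg=0xD9
After byte 2 (0xA0): reg=0x68
After byte 3 (0x2B): reg=0xCE
After byte 4 (0x54): reg=0xCF
After byte 5 (0xEF): reg=0xE0

Answer: 0xE0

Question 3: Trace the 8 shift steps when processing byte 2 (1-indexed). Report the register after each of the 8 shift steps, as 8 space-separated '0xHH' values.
After byte 1 (0xF1): reg=0xD9
Register before byte 2: 0xD9
After XOR with byte 0xA0: 0x79

Answer: 0xF2 0xE3 0xC1 0x85 0x0D 0x1A 0x34 0x68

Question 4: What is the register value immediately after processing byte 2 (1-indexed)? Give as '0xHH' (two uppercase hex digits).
Answer: 0x68

Derivation:
After byte 1 (0xF1): reg=0xD9
After byte 2 (0xA0): reg=0x68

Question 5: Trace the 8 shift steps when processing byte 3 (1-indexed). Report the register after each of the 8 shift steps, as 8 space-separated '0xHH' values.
After byte 1 (0xF1): reg=0xD9
After byte 2 (0xA0): reg=0x68
Register before byte 3: 0x68
After XOR with byte 0x2B: 0x43

Answer: 0x86 0x0B 0x16 0x2C 0x58 0xB0 0x67 0xCE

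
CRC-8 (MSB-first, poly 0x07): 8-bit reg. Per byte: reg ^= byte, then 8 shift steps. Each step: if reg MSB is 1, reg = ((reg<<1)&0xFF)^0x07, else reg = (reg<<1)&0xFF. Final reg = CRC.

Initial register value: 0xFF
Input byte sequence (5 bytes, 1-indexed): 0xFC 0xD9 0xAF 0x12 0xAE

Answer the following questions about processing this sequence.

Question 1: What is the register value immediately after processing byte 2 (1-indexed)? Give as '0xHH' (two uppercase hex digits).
After byte 1 (0xFC): reg=0x09
After byte 2 (0xD9): reg=0x3E

Answer: 0x3E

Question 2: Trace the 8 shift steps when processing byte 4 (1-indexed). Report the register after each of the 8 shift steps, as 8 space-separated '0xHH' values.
After byte 1 (0xFC): reg=0x09
After byte 2 (0xD9): reg=0x3E
After byte 3 (0xAF): reg=0xFE
Register before byte 4: 0xFE
After XOR with byte 0x12: 0xEC

Answer: 0xDF 0xB9 0x75 0xEA 0xD3 0xA1 0x45 0x8A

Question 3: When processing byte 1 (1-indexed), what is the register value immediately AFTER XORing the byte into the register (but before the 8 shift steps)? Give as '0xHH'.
Register before byte 1: 0xFF
Byte 1: 0xFC
0xFF XOR 0xFC = 0x03

Answer: 0x03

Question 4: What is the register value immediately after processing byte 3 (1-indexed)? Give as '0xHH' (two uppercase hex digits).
After byte 1 (0xFC): reg=0x09
After byte 2 (0xD9): reg=0x3E
After byte 3 (0xAF): reg=0xFE

Answer: 0xFE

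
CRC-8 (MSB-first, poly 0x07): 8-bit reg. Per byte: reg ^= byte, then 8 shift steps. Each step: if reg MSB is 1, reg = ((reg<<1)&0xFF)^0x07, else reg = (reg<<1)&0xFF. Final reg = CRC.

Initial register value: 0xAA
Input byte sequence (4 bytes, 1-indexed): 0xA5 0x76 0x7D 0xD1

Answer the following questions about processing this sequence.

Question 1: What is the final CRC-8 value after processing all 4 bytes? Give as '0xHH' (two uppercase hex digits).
After byte 1 (0xA5): reg=0x2D
After byte 2 (0x76): reg=0x86
After byte 3 (0x7D): reg=0xEF
After byte 4 (0xD1): reg=0xBA

Answer: 0xBA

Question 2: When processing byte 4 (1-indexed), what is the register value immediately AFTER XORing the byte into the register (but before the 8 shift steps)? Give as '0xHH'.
Answer: 0x3E

Derivation:
Register before byte 4: 0xEF
Byte 4: 0xD1
0xEF XOR 0xD1 = 0x3E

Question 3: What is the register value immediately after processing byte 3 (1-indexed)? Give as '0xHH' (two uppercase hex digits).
After byte 1 (0xA5): reg=0x2D
After byte 2 (0x76): reg=0x86
After byte 3 (0x7D): reg=0xEF

Answer: 0xEF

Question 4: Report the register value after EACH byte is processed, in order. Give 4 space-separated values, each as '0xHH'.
0x2D 0x86 0xEF 0xBA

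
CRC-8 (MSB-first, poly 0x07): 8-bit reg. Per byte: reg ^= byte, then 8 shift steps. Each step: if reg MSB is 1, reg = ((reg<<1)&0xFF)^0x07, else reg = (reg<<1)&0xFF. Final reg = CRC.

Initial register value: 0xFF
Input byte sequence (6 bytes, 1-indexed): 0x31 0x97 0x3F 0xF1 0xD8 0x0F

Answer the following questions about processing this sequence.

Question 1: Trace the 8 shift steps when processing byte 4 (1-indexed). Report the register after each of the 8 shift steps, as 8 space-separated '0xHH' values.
Answer: 0xCE 0x9B 0x31 0x62 0xC4 0x8F 0x19 0x32

Derivation:
After byte 1 (0x31): reg=0x64
After byte 2 (0x97): reg=0xD7
After byte 3 (0x3F): reg=0x96
Register before byte 4: 0x96
After XOR with byte 0xF1: 0x67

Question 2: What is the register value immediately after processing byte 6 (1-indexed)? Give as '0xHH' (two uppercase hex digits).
Answer: 0xEC

Derivation:
After byte 1 (0x31): reg=0x64
After byte 2 (0x97): reg=0xD7
After byte 3 (0x3F): reg=0x96
After byte 4 (0xF1): reg=0x32
After byte 5 (0xD8): reg=0x98
After byte 6 (0x0F): reg=0xEC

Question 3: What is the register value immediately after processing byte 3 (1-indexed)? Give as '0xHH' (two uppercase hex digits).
After byte 1 (0x31): reg=0x64
After byte 2 (0x97): reg=0xD7
After byte 3 (0x3F): reg=0x96

Answer: 0x96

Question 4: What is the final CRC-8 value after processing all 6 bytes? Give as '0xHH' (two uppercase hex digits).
After byte 1 (0x31): reg=0x64
After byte 2 (0x97): reg=0xD7
After byte 3 (0x3F): reg=0x96
After byte 4 (0xF1): reg=0x32
After byte 5 (0xD8): reg=0x98
After byte 6 (0x0F): reg=0xEC

Answer: 0xEC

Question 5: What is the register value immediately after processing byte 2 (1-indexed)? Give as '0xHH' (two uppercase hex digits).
Answer: 0xD7

Derivation:
After byte 1 (0x31): reg=0x64
After byte 2 (0x97): reg=0xD7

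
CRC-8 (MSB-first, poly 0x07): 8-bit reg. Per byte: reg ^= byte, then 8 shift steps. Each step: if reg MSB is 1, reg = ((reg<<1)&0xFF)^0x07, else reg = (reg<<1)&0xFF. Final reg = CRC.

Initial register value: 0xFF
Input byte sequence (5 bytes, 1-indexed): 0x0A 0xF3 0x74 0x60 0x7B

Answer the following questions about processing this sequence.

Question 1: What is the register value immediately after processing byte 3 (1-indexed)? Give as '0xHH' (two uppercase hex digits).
Answer: 0xCC

Derivation:
After byte 1 (0x0A): reg=0xC5
After byte 2 (0xF3): reg=0x82
After byte 3 (0x74): reg=0xCC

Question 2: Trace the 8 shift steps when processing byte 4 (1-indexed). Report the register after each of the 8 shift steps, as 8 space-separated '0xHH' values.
Answer: 0x5F 0xBE 0x7B 0xF6 0xEB 0xD1 0xA5 0x4D

Derivation:
After byte 1 (0x0A): reg=0xC5
After byte 2 (0xF3): reg=0x82
After byte 3 (0x74): reg=0xCC
Register before byte 4: 0xCC
After XOR with byte 0x60: 0xAC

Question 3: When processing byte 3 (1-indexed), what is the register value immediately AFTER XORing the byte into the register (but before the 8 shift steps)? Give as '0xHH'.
Register before byte 3: 0x82
Byte 3: 0x74
0x82 XOR 0x74 = 0xF6

Answer: 0xF6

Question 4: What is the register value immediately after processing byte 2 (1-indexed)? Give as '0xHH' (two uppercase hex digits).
After byte 1 (0x0A): reg=0xC5
After byte 2 (0xF3): reg=0x82

Answer: 0x82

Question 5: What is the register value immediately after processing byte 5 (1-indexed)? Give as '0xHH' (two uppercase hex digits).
After byte 1 (0x0A): reg=0xC5
After byte 2 (0xF3): reg=0x82
After byte 3 (0x74): reg=0xCC
After byte 4 (0x60): reg=0x4D
After byte 5 (0x7B): reg=0x82

Answer: 0x82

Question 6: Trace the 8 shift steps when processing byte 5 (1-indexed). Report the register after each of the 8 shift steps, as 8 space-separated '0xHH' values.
Answer: 0x6C 0xD8 0xB7 0x69 0xD2 0xA3 0x41 0x82

Derivation:
After byte 1 (0x0A): reg=0xC5
After byte 2 (0xF3): reg=0x82
After byte 3 (0x74): reg=0xCC
After byte 4 (0x60): reg=0x4D
Register before byte 5: 0x4D
After XOR with byte 0x7B: 0x36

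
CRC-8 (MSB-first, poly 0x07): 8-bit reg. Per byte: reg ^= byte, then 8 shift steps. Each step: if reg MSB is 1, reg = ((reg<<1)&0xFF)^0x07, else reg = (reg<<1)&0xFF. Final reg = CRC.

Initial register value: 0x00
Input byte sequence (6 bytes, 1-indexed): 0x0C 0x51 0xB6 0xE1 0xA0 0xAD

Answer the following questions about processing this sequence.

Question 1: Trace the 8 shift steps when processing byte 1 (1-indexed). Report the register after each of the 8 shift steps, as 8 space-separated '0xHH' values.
Answer: 0x18 0x30 0x60 0xC0 0x87 0x09 0x12 0x24

Derivation:
Register before byte 1: 0x00
After XOR with byte 0x0C: 0x0C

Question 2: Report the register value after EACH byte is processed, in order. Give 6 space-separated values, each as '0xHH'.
0x24 0x4C 0xE8 0x3F 0xD4 0x68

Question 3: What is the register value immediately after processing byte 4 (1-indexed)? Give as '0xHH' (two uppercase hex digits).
After byte 1 (0x0C): reg=0x24
After byte 2 (0x51): reg=0x4C
After byte 3 (0xB6): reg=0xE8
After byte 4 (0xE1): reg=0x3F

Answer: 0x3F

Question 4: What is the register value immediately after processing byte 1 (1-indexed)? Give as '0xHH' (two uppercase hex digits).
Answer: 0x24

Derivation:
After byte 1 (0x0C): reg=0x24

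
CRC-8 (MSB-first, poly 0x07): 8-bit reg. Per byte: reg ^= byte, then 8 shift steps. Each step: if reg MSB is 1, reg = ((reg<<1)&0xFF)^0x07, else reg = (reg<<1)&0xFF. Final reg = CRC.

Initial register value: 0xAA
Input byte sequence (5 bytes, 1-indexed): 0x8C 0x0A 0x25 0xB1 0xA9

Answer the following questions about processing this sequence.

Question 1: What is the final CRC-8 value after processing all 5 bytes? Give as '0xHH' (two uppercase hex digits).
After byte 1 (0x8C): reg=0xF2
After byte 2 (0x0A): reg=0xE6
After byte 3 (0x25): reg=0x47
After byte 4 (0xB1): reg=0xCC
After byte 5 (0xA9): reg=0x3C

Answer: 0x3C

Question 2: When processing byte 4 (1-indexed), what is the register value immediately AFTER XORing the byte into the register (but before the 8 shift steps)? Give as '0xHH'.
Answer: 0xF6

Derivation:
Register before byte 4: 0x47
Byte 4: 0xB1
0x47 XOR 0xB1 = 0xF6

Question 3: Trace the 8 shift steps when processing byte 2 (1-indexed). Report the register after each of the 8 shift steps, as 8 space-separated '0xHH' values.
After byte 1 (0x8C): reg=0xF2
Register before byte 2: 0xF2
After XOR with byte 0x0A: 0xF8

Answer: 0xF7 0xE9 0xD5 0xAD 0x5D 0xBA 0x73 0xE6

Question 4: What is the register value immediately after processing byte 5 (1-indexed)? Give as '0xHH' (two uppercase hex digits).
Answer: 0x3C

Derivation:
After byte 1 (0x8C): reg=0xF2
After byte 2 (0x0A): reg=0xE6
After byte 3 (0x25): reg=0x47
After byte 4 (0xB1): reg=0xCC
After byte 5 (0xA9): reg=0x3C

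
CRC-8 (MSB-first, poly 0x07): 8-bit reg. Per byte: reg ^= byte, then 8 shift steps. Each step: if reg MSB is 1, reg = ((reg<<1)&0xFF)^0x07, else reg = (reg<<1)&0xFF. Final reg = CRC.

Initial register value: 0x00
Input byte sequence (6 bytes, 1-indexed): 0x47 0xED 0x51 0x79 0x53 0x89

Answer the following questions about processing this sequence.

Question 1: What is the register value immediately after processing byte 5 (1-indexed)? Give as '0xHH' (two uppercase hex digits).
Answer: 0x95

Derivation:
After byte 1 (0x47): reg=0xD2
After byte 2 (0xED): reg=0xBD
After byte 3 (0x51): reg=0x8A
After byte 4 (0x79): reg=0xD7
After byte 5 (0x53): reg=0x95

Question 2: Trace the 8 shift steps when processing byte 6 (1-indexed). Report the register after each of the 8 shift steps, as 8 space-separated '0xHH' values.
After byte 1 (0x47): reg=0xD2
After byte 2 (0xED): reg=0xBD
After byte 3 (0x51): reg=0x8A
After byte 4 (0x79): reg=0xD7
After byte 5 (0x53): reg=0x95
Register before byte 6: 0x95
After XOR with byte 0x89: 0x1C

Answer: 0x38 0x70 0xE0 0xC7 0x89 0x15 0x2A 0x54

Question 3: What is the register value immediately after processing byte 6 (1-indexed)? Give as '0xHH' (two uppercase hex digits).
Answer: 0x54

Derivation:
After byte 1 (0x47): reg=0xD2
After byte 2 (0xED): reg=0xBD
After byte 3 (0x51): reg=0x8A
After byte 4 (0x79): reg=0xD7
After byte 5 (0x53): reg=0x95
After byte 6 (0x89): reg=0x54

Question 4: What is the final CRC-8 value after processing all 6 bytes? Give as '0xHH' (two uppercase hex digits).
After byte 1 (0x47): reg=0xD2
After byte 2 (0xED): reg=0xBD
After byte 3 (0x51): reg=0x8A
After byte 4 (0x79): reg=0xD7
After byte 5 (0x53): reg=0x95
After byte 6 (0x89): reg=0x54

Answer: 0x54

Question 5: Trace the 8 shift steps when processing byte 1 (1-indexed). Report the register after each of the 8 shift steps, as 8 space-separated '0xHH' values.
Register before byte 1: 0x00
After XOR with byte 0x47: 0x47

Answer: 0x8E 0x1B 0x36 0x6C 0xD8 0xB7 0x69 0xD2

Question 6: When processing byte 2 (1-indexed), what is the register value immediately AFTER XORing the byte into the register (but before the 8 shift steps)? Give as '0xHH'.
Register before byte 2: 0xD2
Byte 2: 0xED
0xD2 XOR 0xED = 0x3F

Answer: 0x3F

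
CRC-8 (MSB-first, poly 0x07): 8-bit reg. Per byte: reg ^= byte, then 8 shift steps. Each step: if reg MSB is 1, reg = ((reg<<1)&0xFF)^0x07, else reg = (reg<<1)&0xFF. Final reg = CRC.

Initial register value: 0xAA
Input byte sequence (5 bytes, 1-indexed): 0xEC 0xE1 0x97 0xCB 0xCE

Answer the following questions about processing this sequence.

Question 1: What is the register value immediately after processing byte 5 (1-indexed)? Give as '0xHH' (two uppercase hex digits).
After byte 1 (0xEC): reg=0xD5
After byte 2 (0xE1): reg=0x8C
After byte 3 (0x97): reg=0x41
After byte 4 (0xCB): reg=0xBF
After byte 5 (0xCE): reg=0x50

Answer: 0x50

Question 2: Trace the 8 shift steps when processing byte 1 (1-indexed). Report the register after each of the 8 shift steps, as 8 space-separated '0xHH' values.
Answer: 0x8C 0x1F 0x3E 0x7C 0xF8 0xF7 0xE9 0xD5

Derivation:
Register before byte 1: 0xAA
After XOR with byte 0xEC: 0x46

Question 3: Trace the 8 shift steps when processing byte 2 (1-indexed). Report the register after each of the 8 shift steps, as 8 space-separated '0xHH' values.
Answer: 0x68 0xD0 0xA7 0x49 0x92 0x23 0x46 0x8C

Derivation:
After byte 1 (0xEC): reg=0xD5
Register before byte 2: 0xD5
After XOR with byte 0xE1: 0x34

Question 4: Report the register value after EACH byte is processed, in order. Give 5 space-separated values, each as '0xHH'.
0xD5 0x8C 0x41 0xBF 0x50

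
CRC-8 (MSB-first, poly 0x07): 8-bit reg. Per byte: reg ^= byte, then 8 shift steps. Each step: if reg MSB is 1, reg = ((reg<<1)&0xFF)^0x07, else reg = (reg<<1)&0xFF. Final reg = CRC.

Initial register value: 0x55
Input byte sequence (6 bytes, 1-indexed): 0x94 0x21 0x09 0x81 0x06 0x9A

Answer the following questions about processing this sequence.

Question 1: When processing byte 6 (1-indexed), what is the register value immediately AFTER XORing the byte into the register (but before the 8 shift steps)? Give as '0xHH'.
Answer: 0xF4

Derivation:
Register before byte 6: 0x6E
Byte 6: 0x9A
0x6E XOR 0x9A = 0xF4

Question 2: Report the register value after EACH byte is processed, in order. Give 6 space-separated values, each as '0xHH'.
0x49 0x1F 0x62 0xA7 0x6E 0xC2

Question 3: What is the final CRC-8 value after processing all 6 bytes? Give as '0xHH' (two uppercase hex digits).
After byte 1 (0x94): reg=0x49
After byte 2 (0x21): reg=0x1F
After byte 3 (0x09): reg=0x62
After byte 4 (0x81): reg=0xA7
After byte 5 (0x06): reg=0x6E
After byte 6 (0x9A): reg=0xC2

Answer: 0xC2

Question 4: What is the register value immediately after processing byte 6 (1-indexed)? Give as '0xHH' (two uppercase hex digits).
Answer: 0xC2

Derivation:
After byte 1 (0x94): reg=0x49
After byte 2 (0x21): reg=0x1F
After byte 3 (0x09): reg=0x62
After byte 4 (0x81): reg=0xA7
After byte 5 (0x06): reg=0x6E
After byte 6 (0x9A): reg=0xC2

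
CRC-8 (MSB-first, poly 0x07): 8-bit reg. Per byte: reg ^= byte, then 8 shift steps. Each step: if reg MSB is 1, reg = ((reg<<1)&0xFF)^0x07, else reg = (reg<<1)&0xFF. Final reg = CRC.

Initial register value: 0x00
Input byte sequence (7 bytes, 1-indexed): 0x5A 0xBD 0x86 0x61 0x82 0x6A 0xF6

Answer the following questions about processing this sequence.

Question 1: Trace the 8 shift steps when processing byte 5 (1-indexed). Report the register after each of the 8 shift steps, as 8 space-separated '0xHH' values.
Answer: 0xE2 0xC3 0x81 0x05 0x0A 0x14 0x28 0x50

Derivation:
After byte 1 (0x5A): reg=0x81
After byte 2 (0xBD): reg=0xB4
After byte 3 (0x86): reg=0x9E
After byte 4 (0x61): reg=0xF3
Register before byte 5: 0xF3
After XOR with byte 0x82: 0x71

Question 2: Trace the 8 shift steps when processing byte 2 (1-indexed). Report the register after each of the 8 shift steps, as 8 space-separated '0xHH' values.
Answer: 0x78 0xF0 0xE7 0xC9 0x95 0x2D 0x5A 0xB4

Derivation:
After byte 1 (0x5A): reg=0x81
Register before byte 2: 0x81
After XOR with byte 0xBD: 0x3C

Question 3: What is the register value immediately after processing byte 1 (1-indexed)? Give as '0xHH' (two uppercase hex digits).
Answer: 0x81

Derivation:
After byte 1 (0x5A): reg=0x81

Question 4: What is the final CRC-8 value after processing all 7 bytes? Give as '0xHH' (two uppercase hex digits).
Answer: 0xB7

Derivation:
After byte 1 (0x5A): reg=0x81
After byte 2 (0xBD): reg=0xB4
After byte 3 (0x86): reg=0x9E
After byte 4 (0x61): reg=0xF3
After byte 5 (0x82): reg=0x50
After byte 6 (0x6A): reg=0xA6
After byte 7 (0xF6): reg=0xB7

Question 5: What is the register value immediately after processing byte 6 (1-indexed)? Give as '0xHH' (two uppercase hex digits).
After byte 1 (0x5A): reg=0x81
After byte 2 (0xBD): reg=0xB4
After byte 3 (0x86): reg=0x9E
After byte 4 (0x61): reg=0xF3
After byte 5 (0x82): reg=0x50
After byte 6 (0x6A): reg=0xA6

Answer: 0xA6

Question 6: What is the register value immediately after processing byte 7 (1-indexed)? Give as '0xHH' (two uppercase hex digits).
Answer: 0xB7

Derivation:
After byte 1 (0x5A): reg=0x81
After byte 2 (0xBD): reg=0xB4
After byte 3 (0x86): reg=0x9E
After byte 4 (0x61): reg=0xF3
After byte 5 (0x82): reg=0x50
After byte 6 (0x6A): reg=0xA6
After byte 7 (0xF6): reg=0xB7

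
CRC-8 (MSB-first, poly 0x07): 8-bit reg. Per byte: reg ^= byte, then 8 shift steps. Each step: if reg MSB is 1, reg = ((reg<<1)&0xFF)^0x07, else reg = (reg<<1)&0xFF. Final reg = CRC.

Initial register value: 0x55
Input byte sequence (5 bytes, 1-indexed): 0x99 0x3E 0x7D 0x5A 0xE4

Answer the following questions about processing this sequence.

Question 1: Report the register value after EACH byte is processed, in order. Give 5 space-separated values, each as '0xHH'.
0x6A 0xAB 0x2C 0x45 0x6E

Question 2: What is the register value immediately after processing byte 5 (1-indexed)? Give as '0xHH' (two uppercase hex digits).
Answer: 0x6E

Derivation:
After byte 1 (0x99): reg=0x6A
After byte 2 (0x3E): reg=0xAB
After byte 3 (0x7D): reg=0x2C
After byte 4 (0x5A): reg=0x45
After byte 5 (0xE4): reg=0x6E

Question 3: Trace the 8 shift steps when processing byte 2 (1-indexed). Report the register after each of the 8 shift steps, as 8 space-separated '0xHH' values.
Answer: 0xA8 0x57 0xAE 0x5B 0xB6 0x6B 0xD6 0xAB

Derivation:
After byte 1 (0x99): reg=0x6A
Register before byte 2: 0x6A
After XOR with byte 0x3E: 0x54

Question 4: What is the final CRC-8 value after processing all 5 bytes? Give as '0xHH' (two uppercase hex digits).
After byte 1 (0x99): reg=0x6A
After byte 2 (0x3E): reg=0xAB
After byte 3 (0x7D): reg=0x2C
After byte 4 (0x5A): reg=0x45
After byte 5 (0xE4): reg=0x6E

Answer: 0x6E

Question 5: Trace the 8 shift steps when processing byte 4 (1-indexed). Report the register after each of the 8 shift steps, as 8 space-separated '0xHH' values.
After byte 1 (0x99): reg=0x6A
After byte 2 (0x3E): reg=0xAB
After byte 3 (0x7D): reg=0x2C
Register before byte 4: 0x2C
After XOR with byte 0x5A: 0x76

Answer: 0xEC 0xDF 0xB9 0x75 0xEA 0xD3 0xA1 0x45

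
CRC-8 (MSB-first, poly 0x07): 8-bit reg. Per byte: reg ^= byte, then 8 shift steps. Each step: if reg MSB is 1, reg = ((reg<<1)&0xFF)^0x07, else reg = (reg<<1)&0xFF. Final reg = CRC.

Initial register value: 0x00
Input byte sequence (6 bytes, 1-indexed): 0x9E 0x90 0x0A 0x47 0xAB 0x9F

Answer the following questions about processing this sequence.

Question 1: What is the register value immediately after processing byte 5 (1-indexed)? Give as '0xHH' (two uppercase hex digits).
Answer: 0x4E

Derivation:
After byte 1 (0x9E): reg=0xD3
After byte 2 (0x90): reg=0xCE
After byte 3 (0x0A): reg=0x52
After byte 4 (0x47): reg=0x6B
After byte 5 (0xAB): reg=0x4E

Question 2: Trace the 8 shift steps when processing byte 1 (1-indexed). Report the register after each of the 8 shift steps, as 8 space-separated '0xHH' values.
Register before byte 1: 0x00
After XOR with byte 0x9E: 0x9E

Answer: 0x3B 0x76 0xEC 0xDF 0xB9 0x75 0xEA 0xD3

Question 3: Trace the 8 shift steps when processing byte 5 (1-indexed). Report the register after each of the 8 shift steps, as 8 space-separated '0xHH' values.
Answer: 0x87 0x09 0x12 0x24 0x48 0x90 0x27 0x4E

Derivation:
After byte 1 (0x9E): reg=0xD3
After byte 2 (0x90): reg=0xCE
After byte 3 (0x0A): reg=0x52
After byte 4 (0x47): reg=0x6B
Register before byte 5: 0x6B
After XOR with byte 0xAB: 0xC0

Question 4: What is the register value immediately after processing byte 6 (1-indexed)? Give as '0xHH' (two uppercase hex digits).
Answer: 0x39

Derivation:
After byte 1 (0x9E): reg=0xD3
After byte 2 (0x90): reg=0xCE
After byte 3 (0x0A): reg=0x52
After byte 4 (0x47): reg=0x6B
After byte 5 (0xAB): reg=0x4E
After byte 6 (0x9F): reg=0x39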